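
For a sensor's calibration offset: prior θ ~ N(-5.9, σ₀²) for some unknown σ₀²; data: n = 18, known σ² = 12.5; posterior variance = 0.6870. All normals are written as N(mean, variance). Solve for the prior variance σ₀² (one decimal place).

σ₀² = 64.1

For the Normal–Normal model with known σ², precisions add: τ_n = τ₀ + n/σ².
So 1/σ₀² = 1/0.6870 − 18/12.5 = 1.455604 − 1.440000 = 0.015604.
Hence σ₀² = 1/0.015604 ≈ 64.1.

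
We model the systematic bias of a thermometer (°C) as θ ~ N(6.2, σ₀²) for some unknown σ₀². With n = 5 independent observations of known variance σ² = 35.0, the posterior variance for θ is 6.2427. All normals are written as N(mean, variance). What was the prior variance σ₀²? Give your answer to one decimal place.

Posterior precision equals prior precision plus data precision: 1/σ_n² = 1/σ₀² + n/σ².
So 1/σ₀² = 1/6.2427 − 5/35.0 = 0.160187 − 0.142857 = 0.017330.
Hence σ₀² = 1/0.017330 ≈ 57.7.

σ₀² = 57.7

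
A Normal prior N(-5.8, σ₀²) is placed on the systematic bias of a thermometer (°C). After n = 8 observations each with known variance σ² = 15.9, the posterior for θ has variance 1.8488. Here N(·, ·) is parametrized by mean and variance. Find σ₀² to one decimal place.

σ₀² = 26.5

For the Normal–Normal model with known σ², precisions add: τ_n = τ₀ + n/σ².
So 1/σ₀² = 1/1.8488 − 8/15.9 = 0.540891 − 0.503145 = 0.037746.
Hence σ₀² = 1/0.037746 ≈ 26.5.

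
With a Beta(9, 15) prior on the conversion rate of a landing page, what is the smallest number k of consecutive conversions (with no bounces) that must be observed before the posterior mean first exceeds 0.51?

k = 7

After k conversions and 0 bounces the posterior is Beta(9+k, 15), with mean (9+k)/(9+15+k).
Set (9+k)/(24+k) > 0.51 and solve: k > (0.51·24 − 9)/(1 − 0.51) = 6.612.
The smallest integer exceeding 6.612 is 7, and checking k=7: (16)/(31) = 0.5161 > 0.51.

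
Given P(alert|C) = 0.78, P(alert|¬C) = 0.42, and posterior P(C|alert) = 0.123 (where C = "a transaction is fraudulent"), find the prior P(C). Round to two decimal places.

In odds form, posterior odds = prior odds × likelihood ratio, so prior odds = posterior odds ÷ LR.
Posterior odds = 0.123/(1−0.123) = 0.1403. LR = 0.78/0.42 = 1.8571.
Prior odds = 0.1403/1.8571 = 0.0755, so P(C) = 0.0755/(1+0.0755) ≈ 0.07.

P(C) = 0.07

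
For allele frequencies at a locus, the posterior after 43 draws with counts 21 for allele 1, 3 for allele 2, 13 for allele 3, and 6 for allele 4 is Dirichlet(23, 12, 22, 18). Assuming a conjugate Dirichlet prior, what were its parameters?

Dirichlet(2, 9, 9, 12)

For a Dirichlet(α) prior with multinomial counts c, the posterior is Dirichlet(α + c) componentwise.
Subtract each count from the matching posterior parameter: 23−21=2, 12−3=9, 22−13=9, 18−6=12.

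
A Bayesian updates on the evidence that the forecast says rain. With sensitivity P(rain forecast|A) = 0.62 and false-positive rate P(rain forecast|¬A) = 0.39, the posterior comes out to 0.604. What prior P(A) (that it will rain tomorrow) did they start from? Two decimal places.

In odds form, posterior odds = prior odds × likelihood ratio, so prior odds = posterior odds ÷ LR.
Posterior odds = 0.604/(1−0.604) = 1.5253. LR = 0.62/0.39 = 1.5897.
Prior odds = 1.5253/1.5897 = 0.9595, so P(A) = 0.9595/(1+0.9595) ≈ 0.49.

P(A) = 0.49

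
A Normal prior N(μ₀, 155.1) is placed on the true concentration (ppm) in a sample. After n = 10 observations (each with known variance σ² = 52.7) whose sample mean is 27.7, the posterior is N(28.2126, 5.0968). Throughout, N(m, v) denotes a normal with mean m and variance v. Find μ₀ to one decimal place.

The posterior mean is a precision-weighted average: μ_n = (τ₀μ₀ + τ_data·x̄)/(τ₀+τ_data), with τ₀=1/σ₀² and τ_data=n/σ².
Here τ₀ = 1/155.1 = 0.006447 and τ_data = 10/52.7 = 0.189753, so τ_n = 0.196200.
Rearranging for μ₀: μ₀ = (μ_n·τ_n − τ_data·x̄)/τ₀ = (28.2126·0.196200 − 0.189753·27.7) / 0.006447 = 0.279154/0.006447 ≈ 43.3.

μ₀ = 43.3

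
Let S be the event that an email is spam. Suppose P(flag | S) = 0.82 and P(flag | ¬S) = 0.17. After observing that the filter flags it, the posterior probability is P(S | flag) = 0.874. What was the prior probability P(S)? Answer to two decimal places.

P(S) = 0.59

Bayes' rule in odds form gives O(S|E) = O(S)·[P(E|S)/P(E|¬S)], hence O(S) = O(S|E)/LR.
Posterior odds = 0.874/(1−0.874) = 6.9365. LR = 0.82/0.17 = 4.8235.
Prior odds = 6.9365/4.8235 = 1.4381, so P(S) = 1.4381/(1+1.4381) ≈ 0.59.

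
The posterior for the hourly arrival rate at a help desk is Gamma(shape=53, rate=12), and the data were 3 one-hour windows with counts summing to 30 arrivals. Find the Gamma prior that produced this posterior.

A Gamma(α, β) prior (rate parametrization) on a Poisson rate with n observations summing to S gives posterior Gamma(α+S, β+n).
So α = 53 − 30 = 23 and β = 12 − 3 = 9.

Gamma(shape=23, rate=9)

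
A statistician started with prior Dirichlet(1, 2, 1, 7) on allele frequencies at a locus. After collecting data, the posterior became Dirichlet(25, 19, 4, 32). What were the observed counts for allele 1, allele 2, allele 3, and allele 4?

For a Dirichlet(α) prior with multinomial counts c, the posterior is Dirichlet(α + c) componentwise.
Counts are posterior − prior componentwise: 25−1=24, 19−2=17, 4−1=3, 32−7=25.

counts (24, 17, 3, 25)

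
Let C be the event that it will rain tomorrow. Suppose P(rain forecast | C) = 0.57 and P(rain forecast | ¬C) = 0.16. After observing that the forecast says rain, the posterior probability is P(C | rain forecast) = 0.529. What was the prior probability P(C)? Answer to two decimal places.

Bayes' rule in odds form gives O(C|E) = O(C)·[P(E|C)/P(E|¬C)], hence O(C) = O(C|E)/LR.
Posterior odds = 0.529/(1−0.529) = 1.1231. LR = 0.57/0.16 = 3.5625.
Prior odds = 1.1231/3.5625 = 0.3153, so P(C) = 0.3153/(1+0.3153) ≈ 0.24.

P(C) = 0.24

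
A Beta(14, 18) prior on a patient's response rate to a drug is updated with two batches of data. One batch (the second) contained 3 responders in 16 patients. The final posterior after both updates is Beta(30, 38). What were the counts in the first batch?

13 responders and 7 non-responders

Because Beta–binomial updating is additive in the counts, the combined data contributed (α_post−α_prior, β_post−β_prior) successes and failures.
Total across both batches: 30−14=16 responders, 38−18=20 non-responders.
Subtract the second batch: 16−3=13 responders and 20−13=7 non-responders.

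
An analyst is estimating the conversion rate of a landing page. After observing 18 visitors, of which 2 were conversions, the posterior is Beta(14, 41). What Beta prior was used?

Beta(12, 25)

Beta is conjugate to the binomial likelihood: posterior = Beta(α+s, β+f).
Subtract the data counts: 14−2=12, 41−16=25.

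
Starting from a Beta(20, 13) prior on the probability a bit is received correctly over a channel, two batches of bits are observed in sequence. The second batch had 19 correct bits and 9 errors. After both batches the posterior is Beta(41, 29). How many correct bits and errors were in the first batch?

Sequential conjugate updates are equivalent to a single update on the pooled data, so total successes = posterior α − prior α and total failures = posterior β − prior β.
Total across both batches: 41−20=21 correct bits, 29−13=16 errors.
Subtract the second batch: 21−19=2 correct bits and 16−9=7 errors.

2 correct bits and 7 errors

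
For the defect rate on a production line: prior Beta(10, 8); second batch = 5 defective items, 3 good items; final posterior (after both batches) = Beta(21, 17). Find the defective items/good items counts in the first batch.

Because Beta–binomial updating is additive in the counts, the combined data contributed (α_post−α_prior, β_post−β_prior) successes and failures.
Total across both batches: 21−10=11 defective items, 17−8=9 good items.
Subtract the second batch: 11−5=6 defective items and 9−3=6 good items.

6 defective items and 6 good items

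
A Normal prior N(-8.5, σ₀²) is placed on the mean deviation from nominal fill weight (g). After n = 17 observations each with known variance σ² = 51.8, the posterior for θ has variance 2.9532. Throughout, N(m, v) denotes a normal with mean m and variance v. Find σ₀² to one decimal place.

σ₀² = 95.9

For the Normal–Normal model with known σ², precisions add: τ_n = τ₀ + n/σ².
So 1/σ₀² = 1/2.9532 − 17/51.8 = 0.338616 − 0.328185 = 0.010431.
Hence σ₀² = 1/0.010431 ≈ 95.9.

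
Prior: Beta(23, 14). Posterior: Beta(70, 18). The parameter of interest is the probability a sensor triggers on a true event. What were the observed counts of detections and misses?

Beta is conjugate to the binomial likelihood: posterior = Beta(a+s, b+f).
So s = 70 − 23 = 47 and f = 18 − 14 = 4.

47 detections and 4 misses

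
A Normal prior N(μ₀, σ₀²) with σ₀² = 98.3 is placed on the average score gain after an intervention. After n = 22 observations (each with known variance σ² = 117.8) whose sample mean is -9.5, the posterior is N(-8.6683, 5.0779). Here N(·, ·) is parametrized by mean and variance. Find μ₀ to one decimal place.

The posterior mean is a precision-weighted average: μ_n = (τ₀μ₀ + τ_data·x̄)/(τ₀+τ_data), with τ₀=1/σ₀² and τ_data=n/σ².
Here τ₀ = 1/98.3 = 0.010173 and τ_data = 22/117.8 = 0.186757, so τ_n = 0.196930.
Rearranging for μ₀: μ₀ = (μ_n·τ_n − τ_data·x̄)/τ₀ = (-8.6683·0.196930 − 0.186757·-9.5) / 0.010173 = 0.067143/0.010173 ≈ 6.6.

μ₀ = 6.6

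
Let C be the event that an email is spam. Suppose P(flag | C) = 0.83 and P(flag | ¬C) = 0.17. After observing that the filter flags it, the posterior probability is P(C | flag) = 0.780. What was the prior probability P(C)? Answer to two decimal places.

Bayes' rule in odds form gives O(C|E) = O(C)·[P(E|C)/P(E|¬C)], hence O(C) = O(C|E)/LR.
Posterior odds = 0.780/(1−0.780) = 3.5455. LR = 0.83/0.17 = 4.8824.
Prior odds = 3.5455/4.8824 = 0.7262, so P(C) = 0.7262/(1+0.7262) ≈ 0.42.

P(C) = 0.42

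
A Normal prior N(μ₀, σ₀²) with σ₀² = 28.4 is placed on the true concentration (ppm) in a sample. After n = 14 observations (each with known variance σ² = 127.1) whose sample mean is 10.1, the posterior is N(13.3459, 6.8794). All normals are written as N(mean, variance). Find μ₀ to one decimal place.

The posterior mean is a precision-weighted average: μ_n = (τ₀μ₀ + τ_data·x̄)/(τ₀+τ_data), with τ₀=1/σ₀² and τ_data=n/σ².
Here τ₀ = 1/28.4 = 0.035211 and τ_data = 14/127.1 = 0.110149, so τ_n = 0.145360.
Rearranging for μ₀: μ₀ = (μ_n·τ_n − τ_data·x̄)/τ₀ = (13.3459·0.145360 − 0.110149·10.1) / 0.035211 = 0.827455/0.035211 ≈ 23.5.

μ₀ = 23.5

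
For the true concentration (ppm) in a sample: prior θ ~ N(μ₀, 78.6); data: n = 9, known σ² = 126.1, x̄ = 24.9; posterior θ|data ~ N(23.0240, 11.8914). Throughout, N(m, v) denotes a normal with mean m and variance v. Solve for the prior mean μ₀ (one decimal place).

μ₀ = 12.5

The posterior mean is a precision-weighted average: μ_n = (τ₀μ₀ + τ_data·x̄)/(τ₀+τ_data), with τ₀=1/σ₀² and τ_data=n/σ².
Here τ₀ = 1/78.6 = 0.012723 and τ_data = 9/126.1 = 0.071372, so τ_n = 0.084095.
Rearranging for μ₀: μ₀ = (μ_n·τ_n − τ_data·x̄)/τ₀ = (23.0240·0.084095 − 0.071372·24.9) / 0.012723 = 0.159040/0.012723 ≈ 12.5.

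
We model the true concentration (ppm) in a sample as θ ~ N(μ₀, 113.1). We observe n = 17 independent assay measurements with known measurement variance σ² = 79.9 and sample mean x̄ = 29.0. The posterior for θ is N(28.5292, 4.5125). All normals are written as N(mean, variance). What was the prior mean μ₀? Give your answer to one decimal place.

μ₀ = 17.2

With known observation variance, the Normal–Normal posterior has precision τ_n = τ₀ + n/σ² and mean μ_n = (τ₀μ₀ + (n/σ²)x̄)/τ_n.
Here τ₀ = 1/113.1 = 0.008842 and τ_data = 17/79.9 = 0.212766, so τ_n = 0.221608.
Rearranging for μ₀: μ₀ = (μ_n·τ_n − τ_data·x̄)/τ₀ = (28.5292·0.221608 − 0.212766·29.0) / 0.008842 = 0.152085/0.008842 ≈ 17.2.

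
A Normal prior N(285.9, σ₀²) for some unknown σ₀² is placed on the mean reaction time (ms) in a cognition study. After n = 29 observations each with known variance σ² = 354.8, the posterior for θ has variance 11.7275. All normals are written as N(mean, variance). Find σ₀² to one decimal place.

Posterior precision equals prior precision plus data precision: 1/σ_n² = 1/σ₀² + n/σ².
So 1/σ₀² = 1/11.7275 − 29/354.8 = 0.085270 − 0.081736 = 0.003534.
Hence σ₀² = 1/0.003534 ≈ 283.0.

σ₀² = 283.0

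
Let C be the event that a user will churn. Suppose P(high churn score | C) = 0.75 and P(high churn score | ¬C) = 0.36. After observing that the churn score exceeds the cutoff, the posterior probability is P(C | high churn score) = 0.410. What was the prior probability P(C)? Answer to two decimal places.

P(C) = 0.25

Bayes' rule in odds form gives O(C|E) = O(C)·[P(E|C)/P(E|¬C)], hence O(C) = O(C|E)/LR.
Posterior odds = 0.410/(1−0.410) = 0.6949. LR = 0.75/0.36 = 2.0833.
Prior odds = 0.6949/2.0833 = 0.3336, so P(C) = 0.3336/(1+0.3336) ≈ 0.25.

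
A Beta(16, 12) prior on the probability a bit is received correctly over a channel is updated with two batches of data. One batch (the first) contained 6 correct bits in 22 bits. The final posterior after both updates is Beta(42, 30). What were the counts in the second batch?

20 correct bits and 2 errors

Sequential conjugate updates are equivalent to a single update on the pooled data, so total successes = posterior α − prior α and total failures = posterior β − prior β.
Total across both batches: 42−16=26 correct bits, 30−12=18 errors.
Subtract the first batch: 26−6=20 correct bits and 18−16=2 errors.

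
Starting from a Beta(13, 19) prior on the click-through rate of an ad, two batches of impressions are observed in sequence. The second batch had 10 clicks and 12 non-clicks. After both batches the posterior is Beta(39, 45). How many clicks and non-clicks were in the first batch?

16 clicks and 14 non-clicks

Sequential conjugate updates are equivalent to a single update on the pooled data, so total successes = posterior α − prior α and total failures = posterior β − prior β.
Total across both batches: 39−13=26 clicks, 45−19=26 non-clicks.
Subtract the second batch: 26−10=16 clicks and 26−12=14 non-clicks.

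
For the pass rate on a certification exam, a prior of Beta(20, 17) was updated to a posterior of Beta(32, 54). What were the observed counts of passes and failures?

Beta is conjugate to the binomial likelihood: posterior = Beta(α+s, β+f).
Match parameters: s=32−20=12, f=54−17=37.

12 passes and 37 failures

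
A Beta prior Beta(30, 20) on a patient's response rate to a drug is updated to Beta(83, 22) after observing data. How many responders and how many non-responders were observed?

53 responders and 2 non-responders

Beta is conjugate to the binomial likelihood: posterior = Beta(a+s, b+f).
So s = 83 − 30 = 53 and f = 22 − 20 = 2.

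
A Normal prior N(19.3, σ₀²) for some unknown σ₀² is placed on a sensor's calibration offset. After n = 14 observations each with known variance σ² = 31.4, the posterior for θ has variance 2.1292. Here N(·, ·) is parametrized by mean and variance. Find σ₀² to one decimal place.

σ₀² = 42.0

For the Normal–Normal model with known σ², precisions add: τ_n = τ₀ + n/σ².
So 1/σ₀² = 1/2.1292 − 14/31.4 = 0.469660 − 0.445860 = 0.023800.
Hence σ₀² = 1/0.023800 ≈ 42.0.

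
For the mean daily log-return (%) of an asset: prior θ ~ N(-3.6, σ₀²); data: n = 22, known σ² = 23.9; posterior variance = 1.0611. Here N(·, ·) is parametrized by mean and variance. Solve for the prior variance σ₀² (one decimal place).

Posterior precision equals prior precision plus data precision: 1/σ_n² = 1/σ₀² + n/σ².
So 1/σ₀² = 1/1.0611 − 22/23.9 = 0.942418 − 0.920502 = 0.021916.
Hence σ₀² = 1/0.021916 ≈ 45.6.

σ₀² = 45.6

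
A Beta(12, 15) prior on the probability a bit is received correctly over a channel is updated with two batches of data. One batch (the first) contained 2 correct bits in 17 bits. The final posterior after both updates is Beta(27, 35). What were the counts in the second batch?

Because Beta–binomial updating is additive in the counts, the combined data contributed (α_post−α_prior, β_post−β_prior) successes and failures.
Total across both batches: 27−12=15 correct bits, 35−15=20 errors.
Subtract the first batch: 15−2=13 correct bits and 20−15=5 errors.

13 correct bits and 5 errors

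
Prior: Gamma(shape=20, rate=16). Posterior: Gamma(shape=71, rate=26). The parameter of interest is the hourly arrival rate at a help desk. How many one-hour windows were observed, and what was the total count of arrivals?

n = 10 one-hour windows with total 51 arrivals

Gamma–Poisson conjugacy: posterior shape = α + Σxᵢ, posterior rate = β + n.
Matching: Σxᵢ = 71 − 20 = 51 and n = 26 − 16 = 10.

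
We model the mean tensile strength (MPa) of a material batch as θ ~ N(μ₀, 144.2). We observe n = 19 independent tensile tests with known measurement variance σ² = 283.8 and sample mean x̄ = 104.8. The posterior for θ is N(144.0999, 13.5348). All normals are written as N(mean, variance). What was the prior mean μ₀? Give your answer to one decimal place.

μ₀ = 523.5

The posterior mean is a precision-weighted average: μ_n = (τ₀μ₀ + τ_data·x̄)/(τ₀+τ_data), with τ₀=1/σ₀² and τ_data=n/σ².
Here τ₀ = 1/144.2 = 0.006935 and τ_data = 19/283.8 = 0.066949, so τ_n = 0.073884.
Rearranging for μ₀: μ₀ = (μ_n·τ_n − τ_data·x̄)/τ₀ = (144.0999·0.073884 − 0.066949·104.8) / 0.006935 = 3.630422/0.006935 ≈ 523.5.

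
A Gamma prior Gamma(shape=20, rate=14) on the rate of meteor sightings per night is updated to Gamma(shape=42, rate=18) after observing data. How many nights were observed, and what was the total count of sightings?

Gamma–Poisson conjugacy: posterior shape = α + Σxᵢ, posterior rate = β + n.
Matching: Σxᵢ = 42 − 20 = 22 and n = 18 − 14 = 4.

n = 4 nights with total 22 sightings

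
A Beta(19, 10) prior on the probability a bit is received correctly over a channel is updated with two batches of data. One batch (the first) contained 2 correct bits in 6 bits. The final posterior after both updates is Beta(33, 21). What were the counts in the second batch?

12 correct bits and 7 errors

Because Beta–binomial updating is additive in the counts, the combined data contributed (α_post−α_prior, β_post−β_prior) successes and failures.
Total across both batches: 33−19=14 correct bits, 21−10=11 errors.
Subtract the first batch: 14−2=12 correct bits and 11−4=7 errors.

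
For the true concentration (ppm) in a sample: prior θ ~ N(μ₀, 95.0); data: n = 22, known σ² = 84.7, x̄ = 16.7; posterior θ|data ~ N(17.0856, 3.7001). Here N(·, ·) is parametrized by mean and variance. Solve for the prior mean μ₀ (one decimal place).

The posterior mean is a precision-weighted average: μ_n = (τ₀μ₀ + τ_data·x̄)/(τ₀+τ_data), with τ₀=1/σ₀² and τ_data=n/σ².
Here τ₀ = 1/95.0 = 0.010526 and τ_data = 22/84.7 = 0.259740, so τ_n = 0.270266.
Rearranging for μ₀: μ₀ = (μ_n·τ_n − τ_data·x̄)/τ₀ = (17.0856·0.270266 − 0.259740·16.7) / 0.010526 = 0.279999/0.010526 ≈ 26.6.

μ₀ = 26.6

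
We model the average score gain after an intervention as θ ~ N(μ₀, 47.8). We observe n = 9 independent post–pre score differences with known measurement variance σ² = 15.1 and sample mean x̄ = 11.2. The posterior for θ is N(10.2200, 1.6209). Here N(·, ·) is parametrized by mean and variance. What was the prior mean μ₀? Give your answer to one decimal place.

μ₀ = -17.7

The posterior mean is a precision-weighted average: μ_n = (τ₀μ₀ + τ_data·x̄)/(τ₀+τ_data), with τ₀=1/σ₀² and τ_data=n/σ².
Here τ₀ = 1/47.8 = 0.020921 and τ_data = 9/15.1 = 0.596026, so τ_n = 0.616947.
Rearranging for μ₀: μ₀ = (μ_n·τ_n − τ_data·x̄)/τ₀ = (10.2200·0.616947 − 0.596026·11.2) / 0.020921 = -0.370293/0.020921 ≈ -17.7.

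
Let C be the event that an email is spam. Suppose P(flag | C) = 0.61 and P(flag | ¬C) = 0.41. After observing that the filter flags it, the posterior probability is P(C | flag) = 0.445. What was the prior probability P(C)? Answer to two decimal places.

P(C) = 0.35

In odds form, posterior odds = prior odds × likelihood ratio, so prior odds = posterior odds ÷ LR.
Posterior odds = 0.445/(1−0.445) = 0.8018. LR = 0.61/0.41 = 1.4878.
Prior odds = 0.8018/1.4878 = 0.5389, so P(C) = 0.5389/(1+0.5389) ≈ 0.35.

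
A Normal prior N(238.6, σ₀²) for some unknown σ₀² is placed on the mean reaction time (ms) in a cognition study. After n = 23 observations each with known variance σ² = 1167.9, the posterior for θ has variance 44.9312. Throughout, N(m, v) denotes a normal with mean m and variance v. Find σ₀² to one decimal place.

For the Normal–Normal model with known σ², precisions add: τ_n = τ₀ + n/σ².
So 1/σ₀² = 1/44.9312 − 23/1167.9 = 0.022256 − 0.019693 = 0.002563.
Hence σ₀² = 1/0.002563 ≈ 390.2.

σ₀² = 390.2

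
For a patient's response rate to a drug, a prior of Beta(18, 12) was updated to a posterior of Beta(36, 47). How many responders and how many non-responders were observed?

18 responders and 35 non-responders

Beta is conjugate to the binomial likelihood: posterior = Beta(α+s, β+f).
So s = 36 − 18 = 18 and f = 47 − 12 = 35.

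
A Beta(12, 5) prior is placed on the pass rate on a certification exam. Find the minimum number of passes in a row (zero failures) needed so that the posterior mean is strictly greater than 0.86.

k = 19

After k passes and 0 failures the posterior is Beta(12+k, 5), with mean (12+k)/(12+5+k).
Set (12+k)/(17+k) > 0.86 and solve: k > (0.86·17 − 12)/(1 − 0.86) = 18.714.
The smallest integer exceeding 18.714 is 19, and checking k=19: (31)/(36) = 0.8611 > 0.86.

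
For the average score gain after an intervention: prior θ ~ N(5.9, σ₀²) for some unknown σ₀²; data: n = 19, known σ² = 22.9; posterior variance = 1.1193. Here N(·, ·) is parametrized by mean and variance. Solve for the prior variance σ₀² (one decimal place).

σ₀² = 15.7

Posterior precision equals prior precision plus data precision: 1/σ_n² = 1/σ₀² + n/σ².
So 1/σ₀² = 1/1.1193 − 19/22.9 = 0.893416 − 0.829694 = 0.063722.
Hence σ₀² = 1/0.063722 ≈ 15.7.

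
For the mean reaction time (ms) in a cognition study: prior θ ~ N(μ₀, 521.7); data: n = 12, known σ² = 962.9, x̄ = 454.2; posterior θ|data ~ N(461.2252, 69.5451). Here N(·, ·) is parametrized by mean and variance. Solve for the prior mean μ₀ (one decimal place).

μ₀ = 506.9

With known observation variance, the Normal–Normal posterior has precision τ_n = τ₀ + n/σ² and mean μ_n = (τ₀μ₀ + (n/σ²)x̄)/τ_n.
Here τ₀ = 1/521.7 = 0.001917 and τ_data = 12/962.9 = 0.012462, so τ_n = 0.014379.
Rearranging for μ₀: μ₀ = (μ_n·τ_n − τ_data·x̄)/τ₀ = (461.2252·0.014379 − 0.012462·454.2) / 0.001917 = 0.971717/0.001917 ≈ 506.9.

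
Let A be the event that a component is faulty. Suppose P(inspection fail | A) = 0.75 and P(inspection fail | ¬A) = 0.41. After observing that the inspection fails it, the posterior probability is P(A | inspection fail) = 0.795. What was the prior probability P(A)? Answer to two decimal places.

P(A) = 0.68

In odds form, posterior odds = prior odds × likelihood ratio, so prior odds = posterior odds ÷ LR.
Posterior odds = 0.795/(1−0.795) = 3.8780. LR = 0.75/0.41 = 1.8293.
Prior odds = 3.8780/1.8293 = 2.1199, so P(A) = 2.1199/(1+2.1199) ≈ 0.68.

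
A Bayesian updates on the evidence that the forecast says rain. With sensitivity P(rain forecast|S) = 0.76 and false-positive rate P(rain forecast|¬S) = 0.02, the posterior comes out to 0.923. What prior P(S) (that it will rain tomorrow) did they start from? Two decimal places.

P(S) = 0.24

In odds form, posterior odds = prior odds × likelihood ratio, so prior odds = posterior odds ÷ LR.
Posterior odds = 0.923/(1−0.923) = 11.9870. LR = 0.76/0.02 = 38.0000.
Prior odds = 11.9870/38.0000 = 0.3154, so P(S) = 0.3154/(1+0.3154) ≈ 0.24.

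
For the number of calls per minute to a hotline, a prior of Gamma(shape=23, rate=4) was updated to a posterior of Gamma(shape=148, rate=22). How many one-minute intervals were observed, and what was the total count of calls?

n = 18 one-minute intervals with total 125 calls

A Gamma(α, β) prior (rate parametrization) on a Poisson rate with n observations summing to S gives posterior Gamma(α+S, β+n).
Matching: Σxᵢ = 148 − 23 = 125 and n = 22 − 4 = 18.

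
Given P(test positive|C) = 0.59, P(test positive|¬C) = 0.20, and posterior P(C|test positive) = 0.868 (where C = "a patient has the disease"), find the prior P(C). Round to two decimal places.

In odds form, posterior odds = prior odds × likelihood ratio, so prior odds = posterior odds ÷ LR.
Posterior odds = 0.868/(1−0.868) = 6.5758. LR = 0.59/0.20 = 2.9500.
Prior odds = 6.5758/2.9500 = 2.2291, so P(C) = 2.2291/(1+2.2291) ≈ 0.69.

P(C) = 0.69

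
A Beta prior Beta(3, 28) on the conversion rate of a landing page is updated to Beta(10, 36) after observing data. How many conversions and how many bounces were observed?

7 conversions and 8 bounces

Under Beta–binomial conjugacy the posterior parameters are (α+s, β+f).
So s = 10 − 3 = 7 and f = 36 − 28 = 8.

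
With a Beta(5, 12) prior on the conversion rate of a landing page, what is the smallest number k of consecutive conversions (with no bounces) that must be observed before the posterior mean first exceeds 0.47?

k = 6

After k conversions and 0 bounces the posterior is Beta(5+k, 12), with mean (5+k)/(5+12+k).
Set (5+k)/(17+k) > 0.47 and solve: k > (0.47·17 − 5)/(1 − 0.47) = 5.642.
The smallest integer exceeding 5.642 is 6, and checking k=6: (11)/(23) = 0.4783 > 0.47.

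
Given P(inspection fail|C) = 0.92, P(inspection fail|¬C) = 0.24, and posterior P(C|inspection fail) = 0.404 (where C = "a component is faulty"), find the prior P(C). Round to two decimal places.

Bayes' rule in odds form gives O(C|E) = O(C)·[P(E|C)/P(E|¬C)], hence O(C) = O(C|E)/LR.
Posterior odds = 0.404/(1−0.404) = 0.6779. LR = 0.92/0.24 = 3.8333.
Prior odds = 0.6779/3.8333 = 0.1768, so P(C) = 0.1768/(1+0.1768) ≈ 0.15.

P(C) = 0.15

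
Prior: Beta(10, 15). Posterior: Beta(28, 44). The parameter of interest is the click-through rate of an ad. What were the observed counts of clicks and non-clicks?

18 clicks and 29 non-clicks

Under Beta–binomial conjugacy the posterior parameters are (α+s, β+f).
So s = 28 − 10 = 18 and f = 44 − 15 = 29.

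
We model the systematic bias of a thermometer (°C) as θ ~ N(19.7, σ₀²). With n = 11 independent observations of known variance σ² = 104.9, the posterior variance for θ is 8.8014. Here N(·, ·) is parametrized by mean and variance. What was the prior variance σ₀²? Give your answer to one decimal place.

Posterior precision equals prior precision plus data precision: 1/σ_n² = 1/σ₀² + n/σ².
So 1/σ₀² = 1/8.8014 − 11/104.9 = 0.113618 − 0.104862 = 0.008756.
Hence σ₀² = 1/0.008756 ≈ 114.2.

σ₀² = 114.2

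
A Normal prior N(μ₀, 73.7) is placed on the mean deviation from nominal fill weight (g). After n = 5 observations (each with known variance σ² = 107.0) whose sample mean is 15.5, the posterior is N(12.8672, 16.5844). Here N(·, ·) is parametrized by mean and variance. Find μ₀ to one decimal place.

With known observation variance, the Normal–Normal posterior has precision τ_n = τ₀ + n/σ² and mean μ_n = (τ₀μ₀ + (n/σ²)x̄)/τ_n.
Here τ₀ = 1/73.7 = 0.013569 and τ_data = 5/107.0 = 0.046729, so τ_n = 0.060298.
Rearranging for μ₀: μ₀ = (μ_n·τ_n − τ_data·x̄)/τ₀ = (12.8672·0.060298 − 0.046729·15.5) / 0.013569 = 0.051567/0.013569 ≈ 3.8.

μ₀ = 3.8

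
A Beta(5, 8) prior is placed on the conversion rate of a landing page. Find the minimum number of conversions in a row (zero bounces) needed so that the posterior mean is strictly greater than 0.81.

After k conversions and 0 bounces the posterior is Beta(5+k, 8), with mean (5+k)/(5+8+k).
Set (5+k)/(13+k) > 0.81 and solve: k > (0.81·13 − 5)/(1 − 0.81) = 29.105.
The smallest integer exceeding 29.105 is 30.

k = 30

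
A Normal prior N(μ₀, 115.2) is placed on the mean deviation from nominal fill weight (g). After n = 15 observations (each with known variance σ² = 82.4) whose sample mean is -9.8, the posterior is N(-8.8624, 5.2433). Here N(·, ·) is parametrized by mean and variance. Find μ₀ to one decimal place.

μ₀ = 10.8

With known observation variance, the Normal–Normal posterior has precision τ_n = τ₀ + n/σ² and mean μ_n = (τ₀μ₀ + (n/σ²)x̄)/τ_n.
Here τ₀ = 1/115.2 = 0.008681 and τ_data = 15/82.4 = 0.182039, so τ_n = 0.190720.
Rearranging for μ₀: μ₀ = (μ_n·τ_n − τ_data·x̄)/τ₀ = (-8.8624·0.190720 − 0.182039·-9.8) / 0.008681 = 0.093745/0.008681 ≈ 10.8.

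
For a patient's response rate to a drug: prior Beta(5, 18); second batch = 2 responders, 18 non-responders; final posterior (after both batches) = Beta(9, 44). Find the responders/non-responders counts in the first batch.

Because Beta–binomial updating is additive in the counts, the combined data contributed (α_post−α_prior, β_post−β_prior) successes and failures.
Total across both batches: 9−5=4 responders, 44−18=26 non-responders.
Subtract the second batch: 4−2=2 responders and 26−18=8 non-responders.

2 responders and 8 non-responders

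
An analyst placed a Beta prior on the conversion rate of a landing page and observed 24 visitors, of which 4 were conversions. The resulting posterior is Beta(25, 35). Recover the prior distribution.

Under Beta–binomial conjugacy the posterior parameters are (α+s, β+f).
Subtract the data counts: 25−4=21, 35−20=15.

Beta(21, 15)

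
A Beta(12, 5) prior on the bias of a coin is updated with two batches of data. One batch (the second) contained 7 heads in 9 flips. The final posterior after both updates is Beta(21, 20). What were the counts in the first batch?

Sequential conjugate updates are equivalent to a single update on the pooled data, so total successes = posterior α − prior α and total failures = posterior β − prior β.
Total across both batches: 21−12=9 heads, 20−5=15 tails.
Subtract the second batch: 9−7=2 heads and 15−2=13 tails.

2 heads and 13 tails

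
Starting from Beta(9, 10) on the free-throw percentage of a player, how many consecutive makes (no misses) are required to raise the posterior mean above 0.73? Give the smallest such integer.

k = 19

After k makes and 0 misses the posterior is Beta(9+k, 10), with mean (9+k)/(9+10+k).
Set (9+k)/(19+k) > 0.73 and solve: k > (0.73·19 − 9)/(1 − 0.73) = 18.037.
The smallest integer exceeding 18.037 is 19.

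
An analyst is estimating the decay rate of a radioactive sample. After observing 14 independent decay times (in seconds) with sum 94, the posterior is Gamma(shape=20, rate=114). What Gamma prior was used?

Gamma–exponential conjugacy: posterior shape = α + n, posterior rate = β + Σtᵢ.
So α = 20 − 14 = 6 and β = 114 − 94 = 20.

Gamma(shape=6, rate=20)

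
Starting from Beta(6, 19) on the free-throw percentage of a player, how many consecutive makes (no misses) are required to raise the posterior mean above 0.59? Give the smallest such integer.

k = 22

After k makes and 0 misses the posterior is Beta(6+k, 19), with mean (6+k)/(6+19+k).
Set (6+k)/(25+k) > 0.59 and solve: k > (0.59·25 − 6)/(1 − 0.59) = 21.341.
The smallest integer exceeding 21.341 is 22.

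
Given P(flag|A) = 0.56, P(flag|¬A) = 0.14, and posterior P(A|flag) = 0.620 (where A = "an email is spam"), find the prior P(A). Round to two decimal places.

Bayes' rule in odds form gives O(A|E) = O(A)·[P(E|A)/P(E|¬A)], hence O(A) = O(A|E)/LR.
Posterior odds = 0.620/(1−0.620) = 1.6316. LR = 0.56/0.14 = 4.0000.
Prior odds = 1.6316/4.0000 = 0.4079, so P(A) = 0.4079/(1+0.4079) ≈ 0.29.

P(A) = 0.29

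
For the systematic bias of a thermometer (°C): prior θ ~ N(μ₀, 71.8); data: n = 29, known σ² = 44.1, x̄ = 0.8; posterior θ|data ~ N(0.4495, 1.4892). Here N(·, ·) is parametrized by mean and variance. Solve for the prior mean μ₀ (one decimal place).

The posterior mean is a precision-weighted average: μ_n = (τ₀μ₀ + τ_data·x̄)/(τ₀+τ_data), with τ₀=1/σ₀² and τ_data=n/σ².
Here τ₀ = 1/71.8 = 0.013928 and τ_data = 29/44.1 = 0.657596, so τ_n = 0.671524.
Rearranging for μ₀: μ₀ = (μ_n·τ_n − τ_data·x̄)/τ₀ = (0.4495·0.671524 − 0.657596·0.8) / 0.013928 = -0.224227/0.013928 ≈ -16.1.

μ₀ = -16.1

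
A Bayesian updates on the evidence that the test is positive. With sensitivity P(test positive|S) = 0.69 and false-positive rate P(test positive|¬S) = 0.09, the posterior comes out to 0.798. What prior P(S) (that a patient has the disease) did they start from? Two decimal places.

P(S) = 0.34

Bayes' rule in odds form gives O(S|E) = O(S)·[P(E|S)/P(E|¬S)], hence O(S) = O(S|E)/LR.
Posterior odds = 0.798/(1−0.798) = 3.9505. LR = 0.69/0.09 = 7.6667.
Prior odds = 3.9505/7.6667 = 0.5153, so P(S) = 0.5153/(1+0.5153) ≈ 0.34.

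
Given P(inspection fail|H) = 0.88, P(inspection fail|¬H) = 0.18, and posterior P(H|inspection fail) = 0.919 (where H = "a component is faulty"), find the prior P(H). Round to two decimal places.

In odds form, posterior odds = prior odds × likelihood ratio, so prior odds = posterior odds ÷ LR.
Posterior odds = 0.919/(1−0.919) = 11.3457. LR = 0.88/0.18 = 4.8889.
Prior odds = 11.3457/4.8889 = 2.3207, so P(H) = 2.3207/(1+2.3207) ≈ 0.70.

P(H) = 0.70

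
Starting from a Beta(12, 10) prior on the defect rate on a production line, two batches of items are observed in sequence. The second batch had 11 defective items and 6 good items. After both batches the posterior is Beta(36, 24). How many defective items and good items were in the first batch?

13 defective items and 8 good items

Because Beta–binomial updating is additive in the counts, the combined data contributed (α_post−α_prior, β_post−β_prior) successes and failures.
Total across both batches: 36−12=24 defective items, 24−10=14 good items.
Subtract the second batch: 24−11=13 defective items and 14−6=8 good items.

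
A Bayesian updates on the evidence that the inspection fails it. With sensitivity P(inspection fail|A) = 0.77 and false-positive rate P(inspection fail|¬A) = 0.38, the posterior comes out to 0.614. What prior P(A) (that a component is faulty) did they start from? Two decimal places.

In odds form, posterior odds = prior odds × likelihood ratio, so prior odds = posterior odds ÷ LR.
Posterior odds = 0.614/(1−0.614) = 1.5907. LR = 0.77/0.38 = 2.0263.
Prior odds = 1.5907/2.0263 = 0.7850, so P(A) = 0.7850/(1+0.7850) ≈ 0.44.

P(A) = 0.44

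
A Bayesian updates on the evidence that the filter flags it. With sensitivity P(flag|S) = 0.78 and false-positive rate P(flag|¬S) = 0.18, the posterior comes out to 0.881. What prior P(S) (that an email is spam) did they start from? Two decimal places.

Bayes' rule in odds form gives O(S|E) = O(S)·[P(E|S)/P(E|¬S)], hence O(S) = O(S|E)/LR.
Posterior odds = 0.881/(1−0.881) = 7.4034. LR = 0.78/0.18 = 4.3333.
Prior odds = 7.4034/4.3333 = 1.7085, so P(S) = 1.7085/(1+1.7085) ≈ 0.63.

P(S) = 0.63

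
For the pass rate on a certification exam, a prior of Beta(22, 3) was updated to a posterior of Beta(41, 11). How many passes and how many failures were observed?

Under Beta–binomial conjugacy the posterior parameters are (a+s, b+f).
So s = 41 − 22 = 19 and f = 11 − 3 = 8.

19 passes and 8 failures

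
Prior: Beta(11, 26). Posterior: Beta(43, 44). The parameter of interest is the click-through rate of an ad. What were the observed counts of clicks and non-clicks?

Beta is conjugate to the binomial likelihood: posterior = Beta(a+s, b+f).
Match parameters: s=43−11=32, f=44−26=18.

32 clicks and 18 non-clicks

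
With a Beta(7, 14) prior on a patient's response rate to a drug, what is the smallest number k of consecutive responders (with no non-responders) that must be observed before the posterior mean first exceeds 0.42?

After k responders and 0 non-responders the posterior is Beta(7+k, 14), with mean (7+k)/(7+14+k).
Set (7+k)/(21+k) > 0.42 and solve: k > (0.42·21 − 7)/(1 − 0.42) = 3.138.
The smallest integer exceeding 3.138 is 4, and checking k=4: (11)/(25) = 0.4400 > 0.42.

k = 4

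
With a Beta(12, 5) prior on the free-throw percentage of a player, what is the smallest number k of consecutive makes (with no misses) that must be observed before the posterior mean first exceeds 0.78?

k = 6

After k makes and 0 misses the posterior is Beta(12+k, 5), with mean (12+k)/(12+5+k).
Set (12+k)/(17+k) > 0.78 and solve: k > (0.78·17 − 12)/(1 − 0.78) = 5.727.
The smallest integer exceeding 5.727 is 6, and checking k=6: (18)/(23) = 0.7826 > 0.78.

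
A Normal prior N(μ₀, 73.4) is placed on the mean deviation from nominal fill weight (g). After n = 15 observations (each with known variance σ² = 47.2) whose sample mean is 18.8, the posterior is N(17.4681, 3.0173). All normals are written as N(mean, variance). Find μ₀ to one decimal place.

μ₀ = -13.6

With known observation variance, the Normal–Normal posterior has precision τ_n = τ₀ + n/σ² and mean μ_n = (τ₀μ₀ + (n/σ²)x̄)/τ_n.
Here τ₀ = 1/73.4 = 0.013624 and τ_data = 15/47.2 = 0.317797, so τ_n = 0.331421.
Rearranging for μ₀: μ₀ = (μ_n·τ_n − τ_data·x̄)/τ₀ = (17.4681·0.331421 − 0.317797·18.8) / 0.013624 = -0.185288/0.013624 ≈ -13.6.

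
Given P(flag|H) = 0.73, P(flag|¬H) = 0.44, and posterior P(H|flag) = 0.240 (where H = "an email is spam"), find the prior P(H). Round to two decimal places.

Bayes' rule in odds form gives O(H|E) = O(H)·[P(E|H)/P(E|¬H)], hence O(H) = O(H|E)/LR.
Posterior odds = 0.240/(1−0.240) = 0.3158. LR = 0.73/0.44 = 1.6591.
Prior odds = 0.3158/1.6591 = 0.1903, so P(H) = 0.1903/(1+0.1903) ≈ 0.16.

P(H) = 0.16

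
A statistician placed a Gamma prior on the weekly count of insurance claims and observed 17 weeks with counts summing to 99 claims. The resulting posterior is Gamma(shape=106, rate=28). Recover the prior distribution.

Gamma(shape=7, rate=11)

A Gamma(α, β) prior (rate parametrization) on a Poisson rate with n observations summing to S gives posterior Gamma(α+S, β+n).
So α = 106 − 99 = 7 and β = 28 − 17 = 11.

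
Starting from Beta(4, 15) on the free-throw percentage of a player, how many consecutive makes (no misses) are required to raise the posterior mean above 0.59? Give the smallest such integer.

k = 18

After k makes and 0 misses the posterior is Beta(4+k, 15), with mean (4+k)/(4+15+k).
Set (4+k)/(19+k) > 0.59 and solve: k > (0.59·19 − 4)/(1 − 0.59) = 17.585.
The smallest integer exceeding 17.585 is 18.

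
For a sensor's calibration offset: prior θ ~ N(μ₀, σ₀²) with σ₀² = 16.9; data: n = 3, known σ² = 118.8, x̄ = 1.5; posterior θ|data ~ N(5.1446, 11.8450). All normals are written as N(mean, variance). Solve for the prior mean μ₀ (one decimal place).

The posterior mean is a precision-weighted average: μ_n = (τ₀μ₀ + τ_data·x̄)/(τ₀+τ_data), with τ₀=1/σ₀² and τ_data=n/σ².
Here τ₀ = 1/16.9 = 0.059172 and τ_data = 3/118.8 = 0.025253, so τ_n = 0.084425.
Rearranging for μ₀: μ₀ = (μ_n·τ_n − τ_data·x̄)/τ₀ = (5.1446·0.084425 − 0.025253·1.5) / 0.059172 = 0.396453/0.059172 ≈ 6.7.

μ₀ = 6.7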